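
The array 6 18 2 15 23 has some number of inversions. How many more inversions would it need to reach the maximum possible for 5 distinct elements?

Maximum inversions for 5 distinct elements is C(5, 2) = 5·4/2 = 10.
Current inversions — for each element, count later smaller elements:
6: 1
18: 2
2: 0
15: 0
23: 0
Current total: 1 + 2 + 0 + 0 + 0 = 3
Shortfall: 10 − 3 = 7

7 inversions short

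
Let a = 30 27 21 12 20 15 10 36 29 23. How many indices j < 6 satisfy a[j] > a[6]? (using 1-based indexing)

4 such elements

The element at index 6 is 15.
Elements before it: 30, 27, 21, 12, 20
Those larger than 15: 30, 27, 21, 20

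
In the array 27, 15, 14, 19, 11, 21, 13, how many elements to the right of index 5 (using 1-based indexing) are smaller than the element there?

0

The element at index 5 is 11.
Elements after it: 21, 13
None of them are smaller than 11.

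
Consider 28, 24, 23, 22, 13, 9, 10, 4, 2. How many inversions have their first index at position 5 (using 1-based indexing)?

4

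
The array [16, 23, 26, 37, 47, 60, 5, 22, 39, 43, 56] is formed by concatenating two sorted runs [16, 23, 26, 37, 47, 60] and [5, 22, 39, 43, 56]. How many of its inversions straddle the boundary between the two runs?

For each element r of the right run, count left-run elements greater than r:
r = 5: 16, 23, 26, 37, 47, 60 → 6
r = 22: 23, 26, 37, 47, 60 → 5
r = 39: 47, 60 → 2
r = 43: 47, 60 → 2
r = 56: 60 → 1
Cross-inversions: 6 + 5 + 2 + 2 + 1 = 16

16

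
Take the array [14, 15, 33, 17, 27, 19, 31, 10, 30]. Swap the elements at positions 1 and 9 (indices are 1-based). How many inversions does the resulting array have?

23

Positions 1 and 9 hold 14 and 30; after swapping, the array is [30, 15, 33, 17, 27, 19, 31, 10, 14].
For each element, count later entries that are smaller:
30: 6
15: 2
33: 6
17: 2
27: 3
19: 2
31: 2
10: 0
14: 0
Sum: 6 + 2 + 6 + 2 + 3 + 2 + 2 + 0 + 0 = 23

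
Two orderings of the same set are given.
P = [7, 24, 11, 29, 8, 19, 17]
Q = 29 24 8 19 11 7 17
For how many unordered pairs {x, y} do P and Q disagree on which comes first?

9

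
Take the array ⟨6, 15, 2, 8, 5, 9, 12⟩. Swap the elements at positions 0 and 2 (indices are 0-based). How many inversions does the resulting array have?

Positions 0 and 2 hold 6 and 2; after swapping, the array is [2, 15, 6, 8, 5, 9, 12].
Count, for each position, how many later elements it exceeds:
2: 0
15: 5
6: 1
8: 1
5: 0
9: 0
12: 0
Sum: 0 + 5 + 1 + 1 + 0 + 0 + 0 = 7

7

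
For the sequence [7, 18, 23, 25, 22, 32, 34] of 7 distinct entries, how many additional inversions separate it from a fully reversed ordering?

19 inversions short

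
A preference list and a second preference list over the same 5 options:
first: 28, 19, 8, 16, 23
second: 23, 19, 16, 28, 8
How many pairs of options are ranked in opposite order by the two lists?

Assign each item its position (1..5) in the first ordering, then rewrite the second ordering as that position sequence:
positions: 28→1, 19→2, 8→3, 16→4, 23→5
second ordering as positions: [5, 2, 4, 1, 3]
Discordant pairs = inversions in this position sequence.
5: 2, 4, 1, 3 → 4
2: 1 → 1
4: 1, 3 → 2
1: 0
3: 0
Total: 4 + 1 + 2 + 0 + 0 = 7

7 pairs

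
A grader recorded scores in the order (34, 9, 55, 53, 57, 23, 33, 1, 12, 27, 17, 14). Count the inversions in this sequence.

Sweep left to right; for each value list the smaller values that follow it:
34: 8
9: 1
55: 8
53: 7
57: 7
23: 4
33: 5
1: 0
12: 0
27: 2
17: 1
14: 0
Sum: 8 + 1 + 8 + 7 + 7 + 4 + 5 + 0 + 0 + 2 + 1 + 0 = 43

Out-of-order pairs: 43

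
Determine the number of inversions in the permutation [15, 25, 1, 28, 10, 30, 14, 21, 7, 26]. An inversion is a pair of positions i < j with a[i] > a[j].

21

For each element, count later entries that are smaller:
15: 4
25: 5
1: 0
28: 5
10: 1
30: 4
14: 1
21: 1
7: 0
26: 0
Sum: 4 + 5 + 0 + 5 + 1 + 4 + 1 + 1 + 0 + 0 = 21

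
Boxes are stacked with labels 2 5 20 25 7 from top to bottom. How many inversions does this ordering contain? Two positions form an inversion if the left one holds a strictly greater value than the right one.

Inversions: 2

Inversion pairs (indices are 1-based):
(3,5): 20 > 7
(4,5): 25 > 7
That's 2 pairs.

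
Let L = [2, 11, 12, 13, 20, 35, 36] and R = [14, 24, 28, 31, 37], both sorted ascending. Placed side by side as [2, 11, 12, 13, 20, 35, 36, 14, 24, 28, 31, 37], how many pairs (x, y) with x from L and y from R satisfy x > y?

Take each right-half value and tally the left-half values above it:
r = 14: 20, 35, 36 → 3
r = 24: 35, 36 → 2
r = 28: 35, 36 → 2
r = 31: 35, 36 → 2
r = 37: none → 0
Cross-inversions: 3 + 2 + 2 + 2 + 0 = 9

9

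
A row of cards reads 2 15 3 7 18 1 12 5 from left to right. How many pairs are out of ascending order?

Element-by-element contributions:
2 → 1 → 1
15 → 3, 7, 1, 12, 5 → 5
3 → 1 → 1
7 → 1, 5 → 2
18 → 1, 12, 5 → 3
1 → none → 0
12 → 5 → 1
5 → none → 0
Sum: 1 + 5 + 1 + 2 + 3 + 0 + 1 + 0 = 13

13 inversions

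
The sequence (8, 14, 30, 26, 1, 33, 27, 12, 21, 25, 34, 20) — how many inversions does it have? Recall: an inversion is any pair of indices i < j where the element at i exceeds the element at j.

27

Sweep left to right; for each value list the smaller values that follow it:
8 → 1 → 1
14 → 1, 12 → 2
30 → 26, 1, 27, 12, 21, 25, 20 → 7
26 → 1, 12, 21, 25, 20 → 5
1 → none → 0
33 → 27, 12, 21, 25, 20 → 5
27 → 12, 21, 25, 20 → 4
12 → none → 0
21 → 20 → 1
25 → 20 → 1
34 → 20 → 1
20 → none → 0
Sum: 1 + 2 + 7 + 5 + 0 + 5 + 4 + 0 + 1 + 1 + 1 + 0 = 27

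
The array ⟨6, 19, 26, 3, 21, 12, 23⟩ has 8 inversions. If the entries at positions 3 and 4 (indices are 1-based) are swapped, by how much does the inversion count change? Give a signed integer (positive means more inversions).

Positions 3 and 4 hold 26 and 3; after swapping, the array is [6, 19, 3, 26, 21, 12, 23].
For each element, count later entries that are smaller:
6: 1
19: 2
3: 0
26: 3
21: 1
12: 0
23: 0
Sum: 1 + 2 + 0 + 3 + 1 + 0 + 0 = 7
Change: 7 − 8 = -1

-1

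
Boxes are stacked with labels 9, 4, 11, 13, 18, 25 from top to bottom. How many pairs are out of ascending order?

Element-by-element contributions:
9: 1
4: 0
11: 0
13: 0
18: 0
25: 0
Sum: 1 + 0 + 0 + 0 + 0 + 0 = 1

1 inversion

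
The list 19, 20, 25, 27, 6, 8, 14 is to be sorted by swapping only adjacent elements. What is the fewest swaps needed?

12

Minimum adjacent swaps = number of inversions (each swap of adjacent out-of-order elements removes one inversion and no swap can remove more).
Count inversions — for each element, later elements that are smaller:
19: 6, 8, 14 → 3
20: 6, 8, 14 → 3
25: 6, 8, 14 → 3
27: 6, 8, 14 → 3
6: none → 0
8: none → 0
14: none → 0
Total inversions: 3 + 3 + 3 + 3 + 0 + 0 + 0 = 12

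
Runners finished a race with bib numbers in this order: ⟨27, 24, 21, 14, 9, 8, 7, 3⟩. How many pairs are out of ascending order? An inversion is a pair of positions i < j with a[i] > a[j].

28

Element-by-element contributions:
27 → 24, 21, 14, 9, 8, 7, 3 → 7
24 → 21, 14, 9, 8, 7, 3 → 6
21 → 14, 9, 8, 7, 3 → 5
14 → 9, 8, 7, 3 → 4
9 → 8, 7, 3 → 3
8 → 7, 3 → 2
7 → 3 → 1
3 → none → 0
Sum: 7 + 6 + 5 + 4 + 3 + 2 + 1 + 0 = 28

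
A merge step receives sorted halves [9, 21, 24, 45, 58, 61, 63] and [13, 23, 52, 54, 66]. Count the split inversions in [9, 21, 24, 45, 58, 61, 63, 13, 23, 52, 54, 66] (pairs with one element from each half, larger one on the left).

Take each right-half value and tally the left-half values above it:
r = 13: 21, 24, 45, 58, 61, 63 → 6
r = 23: 24, 45, 58, 61, 63 → 5
r = 52: 58, 61, 63 → 3
r = 54: 58, 61, 63 → 3
r = 66: none → 0
Cross-inversions: 6 + 5 + 3 + 3 + 0 = 17

17 split inversions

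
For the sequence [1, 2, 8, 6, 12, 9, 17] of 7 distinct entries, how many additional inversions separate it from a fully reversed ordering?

19 inversions short

Maximum inversions for 7 distinct elements is C(7, 2) = 7·6/2 = 21.
Current inversions — for each element, count later smaller elements:
1: 0
2: 0
8: 1
6: 0
12: 1
9: 0
17: 0
Current total: 0 + 0 + 1 + 0 + 1 + 0 + 0 = 2
Shortfall: 21 − 2 = 19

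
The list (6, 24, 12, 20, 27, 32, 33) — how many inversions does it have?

For each element, count later entries that are smaller:
6 → none → 0
24 → 12, 20 → 2
12 → none → 0
20 → none → 0
27 → none → 0
32 → none → 0
33 → none → 0
Sum: 0 + 2 + 0 + 0 + 0 + 0 + 0 = 2

2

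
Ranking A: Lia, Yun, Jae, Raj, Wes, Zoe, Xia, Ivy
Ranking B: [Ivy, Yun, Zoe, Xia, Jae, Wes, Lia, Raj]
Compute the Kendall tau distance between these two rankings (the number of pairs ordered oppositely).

Assign each item its position (1..8) in the first ordering, then rewrite the second ordering as that position sequence:
positions: Lia→1, Yun→2, Jae→3, Raj→4, Wes→5, Zoe→6, Xia→7, Ivy→8
second ordering as positions: [8, 2, 6, 7, 3, 5, 1, 4]
Discordant pairs = inversions in this position sequence.
8: 2, 6, 7, 3, 5, 1, 4 → 7
2: 1 → 1
6: 3, 5, 1, 4 → 4
7: 3, 5, 1, 4 → 4
3: 1 → 1
5: 1, 4 → 2
1: 0
4: 0
Total: 7 + 1 + 4 + 4 + 1 + 2 + 0 + 0 = 19

19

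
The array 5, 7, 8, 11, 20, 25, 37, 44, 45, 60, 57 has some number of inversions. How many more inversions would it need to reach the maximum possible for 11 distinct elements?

54

Maximum inversions for 11 distinct elements is C(11, 2) = 11·10/2 = 55.
Current inversions — for each element, count later smaller elements:
5: 0
7: 0
8: 0
11: 0
20: 0
25: 0
37: 0
44: 0
45: 0
60: 1
57: 0
Current total: 0 + 0 + 0 + 0 + 0 + 0 + 0 + 0 + 0 + 1 + 0 = 1
Shortfall: 55 − 1 = 54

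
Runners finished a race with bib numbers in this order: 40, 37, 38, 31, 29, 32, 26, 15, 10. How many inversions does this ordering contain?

Inversions: 33

Element-by-element contributions:
40: 8
37: 6
38: 6
31: 4
29: 3
32: 3
26: 2
15: 1
10: 0
Sum: 8 + 6 + 6 + 4 + 3 + 3 + 2 + 1 + 0 = 33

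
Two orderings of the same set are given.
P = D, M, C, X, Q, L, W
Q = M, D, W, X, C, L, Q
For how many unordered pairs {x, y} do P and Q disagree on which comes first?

7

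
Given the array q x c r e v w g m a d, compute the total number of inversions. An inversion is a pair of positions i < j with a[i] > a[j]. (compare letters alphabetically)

Inversions: 35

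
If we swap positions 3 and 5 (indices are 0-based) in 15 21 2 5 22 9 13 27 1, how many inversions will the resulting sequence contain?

19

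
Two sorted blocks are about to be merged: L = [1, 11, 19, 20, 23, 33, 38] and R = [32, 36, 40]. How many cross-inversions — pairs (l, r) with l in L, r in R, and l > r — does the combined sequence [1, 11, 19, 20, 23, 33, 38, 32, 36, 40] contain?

3 cross-inversions

Count, for every r in R, how many entries of L exceed r:
r = 32: 33, 38 → 2
r = 36: 38 → 1
r = 40: none → 0
Cross-inversions: 2 + 1 + 0 = 3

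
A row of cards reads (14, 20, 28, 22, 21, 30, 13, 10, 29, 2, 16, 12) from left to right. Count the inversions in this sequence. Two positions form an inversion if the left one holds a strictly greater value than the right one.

Element-by-element contributions:
14 → 13, 10, 2, 12 → 4
20 → 13, 10, 2, 16, 12 → 5
28 → 22, 21, 13, 10, 2, 16, 12 → 7
22 → 21, 13, 10, 2, 16, 12 → 6
21 → 13, 10, 2, 16, 12 → 5
30 → 13, 10, 29, 2, 16, 12 → 6
13 → 10, 2, 12 → 3
10 → 2 → 1
29 → 2, 16, 12 → 3
2 → none → 0
16 → 12 → 1
12 → none → 0
Sum: 4 + 5 + 7 + 6 + 5 + 6 + 3 + 1 + 3 + 0 + 1 + 0 = 41

There are 41 inversions.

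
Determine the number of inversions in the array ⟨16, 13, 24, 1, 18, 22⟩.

Out-of-order index pairs (0-indexed):
(0,1): 16 > 13
(0,3): 16 > 1
(1,3): 13 > 1
(2,3): 24 > 1
(2,4): 24 > 18
(2,5): 24 > 22
That's 6 pairs.

6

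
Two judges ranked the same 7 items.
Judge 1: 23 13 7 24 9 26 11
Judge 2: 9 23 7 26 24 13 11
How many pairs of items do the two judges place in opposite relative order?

8

Assign each item its position (1..7) in the first ordering, then rewrite the second ordering as that position sequence:
positions: 23→1, 13→2, 7→3, 24→4, 9→5, 26→6, 11→7
second ordering as positions: [5, 1, 3, 6, 4, 2, 7]
Discordant pairs = inversions in this position sequence.
5: 1, 3, 4, 2 → 4
1: 0
3: 2 → 1
6: 4, 2 → 2
4: 2 → 1
2: 0
7: 0
Total: 4 + 0 + 1 + 2 + 1 + 0 + 0 = 8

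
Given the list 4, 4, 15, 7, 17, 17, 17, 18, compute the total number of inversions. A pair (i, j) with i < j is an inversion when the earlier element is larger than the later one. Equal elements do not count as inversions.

Sweep left to right; for each value list the smaller values that follow it:
4 → none → 0
4 → none → 0
15 → 7 → 1
7 → none → 0
17 → none → 0
17 → none → 0
17 → none → 0
18 → none → 0
Sum: 0 + 0 + 1 + 0 + 0 + 0 + 0 + 0 = 1

1 inversion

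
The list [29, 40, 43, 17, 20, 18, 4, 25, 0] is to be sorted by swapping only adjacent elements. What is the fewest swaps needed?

27 adjacent swaps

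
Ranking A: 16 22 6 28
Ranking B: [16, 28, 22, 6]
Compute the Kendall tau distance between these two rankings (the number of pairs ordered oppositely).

2 discordant pairs

Assign each item its position (1..4) in the first ordering, then rewrite the second ordering as that position sequence:
positions: 16→1, 22→2, 6→3, 28→4
second ordering as positions: [1, 4, 2, 3]
Discordant pairs = inversions in this position sequence.
1: 0
4: 2, 3 → 2
2: 0
3: 0
Total: 0 + 2 + 0 + 0 = 2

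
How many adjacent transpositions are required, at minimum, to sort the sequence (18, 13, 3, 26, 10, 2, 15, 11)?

17

Minimum adjacent swaps = number of inversions (each swap of adjacent out-of-order elements removes one inversion and no swap can remove more).
Count inversions — for each element, later elements that are smaller:
18: 13, 3, 10, 2, 15, 11 → 6
13: 3, 10, 2, 11 → 4
3: 2 → 1
26: 10, 2, 15, 11 → 4
10: 2 → 1
2: none → 0
15: 11 → 1
11: none → 0
Total inversions: 6 + 4 + 1 + 4 + 1 + 0 + 1 + 0 = 17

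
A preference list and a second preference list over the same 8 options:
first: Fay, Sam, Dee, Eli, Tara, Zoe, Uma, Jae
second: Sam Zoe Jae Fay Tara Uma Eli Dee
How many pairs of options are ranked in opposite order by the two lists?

15 pairs

Assign each item its position (1..8) in the first ordering, then rewrite the second ordering as that position sequence:
positions: Fay→1, Sam→2, Dee→3, Eli→4, Tara→5, Zoe→6, Uma→7, Jae→8
second ordering as positions: [2, 6, 8, 1, 5, 7, 4, 3]
Discordant pairs = inversions in this position sequence.
2: 1 → 1
6: 1, 5, 4, 3 → 4
8: 1, 5, 7, 4, 3 → 5
1: 0
5: 4, 3 → 2
7: 4, 3 → 2
4: 3 → 1
3: 0
Total: 1 + 4 + 5 + 0 + 2 + 2 + 1 + 0 = 15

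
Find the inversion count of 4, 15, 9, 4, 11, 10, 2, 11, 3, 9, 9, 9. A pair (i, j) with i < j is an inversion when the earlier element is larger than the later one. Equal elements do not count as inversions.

32

For each element, count later entries that are smaller:
4 → 2, 3 → 2
15 → 9, 4, 11, 10, 2, 11, 3, 9, 9, 9 → 10
9 → 4, 2, 3 → 3
4 → 2, 3 → 2
11 → 10, 2, 3, 9, 9, 9 → 6
10 → 2, 3, 9, 9, 9 → 5
2 → none → 0
11 → 3, 9, 9, 9 → 4
3 → none → 0
9 → none → 0
9 → none → 0
9 → none → 0
Sum: 2 + 10 + 3 + 2 + 6 + 5 + 0 + 4 + 0 + 0 + 0 + 0 = 32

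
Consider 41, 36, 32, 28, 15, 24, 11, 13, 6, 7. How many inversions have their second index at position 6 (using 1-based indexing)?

4 such elements

The element at index 6 is 24.
Elements before it: 41, 36, 32, 28, 15
Those larger than 24: 41, 36, 32, 28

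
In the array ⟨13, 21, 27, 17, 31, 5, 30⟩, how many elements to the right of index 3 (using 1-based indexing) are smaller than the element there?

The element at index 3 is 27.
Elements after it: 17, 31, 5, 30
Those smaller than 27: 17, 5

2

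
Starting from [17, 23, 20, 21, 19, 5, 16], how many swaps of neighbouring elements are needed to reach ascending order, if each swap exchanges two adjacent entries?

Each adjacent swap fixes exactly one inversion, so the minimum swap count equals the number of inversions.
Count inversions — for each element, later elements that are smaller:
17: 5, 16 → 2
23: 20, 21, 19, 5, 16 → 5
20: 19, 5, 16 → 3
21: 19, 5, 16 → 3
19: 5, 16 → 2
5: none → 0
16: none → 0
Total inversions: 2 + 5 + 3 + 3 + 2 + 0 + 0 = 15

15 adjacent swaps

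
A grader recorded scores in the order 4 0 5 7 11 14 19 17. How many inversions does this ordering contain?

Element-by-element contributions:
4 → 0 → 1
0 → none → 0
5 → none → 0
7 → none → 0
11 → none → 0
14 → none → 0
19 → 17 → 1
17 → none → 0
Sum: 1 + 0 + 0 + 0 + 0 + 0 + 1 + 0 = 2

2 inversions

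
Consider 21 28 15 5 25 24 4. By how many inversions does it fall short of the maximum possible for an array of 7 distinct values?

7 inversions short

Maximum inversions for 7 distinct elements is C(7, 2) = 7·6/2 = 21.
Current inversions — for each element, count later smaller elements:
21: 3
28: 5
15: 2
5: 1
25: 2
24: 1
4: 0
Current total: 3 + 5 + 2 + 1 + 2 + 1 + 0 = 14
Shortfall: 21 − 14 = 7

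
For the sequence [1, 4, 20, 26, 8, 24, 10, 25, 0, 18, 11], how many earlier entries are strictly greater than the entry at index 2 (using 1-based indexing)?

0

The element at index 2 is 4.
Elements before it: 1
None of them are larger than 4.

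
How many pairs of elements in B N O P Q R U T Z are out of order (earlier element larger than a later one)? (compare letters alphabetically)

Element-by-element contributions:
B → none → 0
N → none → 0
O → none → 0
P → none → 0
Q → none → 0
R → none → 0
U → T → 1
T → none → 0
Z → none → 0
Sum: 0 + 0 + 0 + 0 + 0 + 0 + 1 + 0 + 0 = 1

There is 1 out-of-order pair.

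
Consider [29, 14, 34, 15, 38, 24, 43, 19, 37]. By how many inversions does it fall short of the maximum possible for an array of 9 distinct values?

23 inversions short

Maximum inversions for 9 distinct elements is C(9, 2) = 9·8/2 = 36.
Current inversions — for each element, count later smaller elements:
29: 4
14: 0
34: 3
15: 0
38: 3
24: 1
43: 2
19: 0
37: 0
Current total: 4 + 0 + 3 + 0 + 3 + 1 + 2 + 0 + 0 = 13
Shortfall: 36 − 13 = 23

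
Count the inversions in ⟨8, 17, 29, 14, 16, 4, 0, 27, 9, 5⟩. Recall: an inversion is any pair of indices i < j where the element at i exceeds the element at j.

Sweep left to right; for each value list the smaller values that follow it:
8: 3
17: 6
29: 7
14: 4
16: 4
4: 1
0: 0
27: 2
9: 1
5: 0
Sum: 3 + 6 + 7 + 4 + 4 + 1 + 0 + 2 + 1 + 0 = 28

Out-of-order pairs: 28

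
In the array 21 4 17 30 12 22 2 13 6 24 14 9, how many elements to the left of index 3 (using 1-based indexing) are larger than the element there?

1 such element

The element at index 3 is 17.
Elements before it: 21, 4
Those larger than 17: 21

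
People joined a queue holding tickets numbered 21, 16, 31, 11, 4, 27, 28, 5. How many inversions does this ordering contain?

Element-by-element contributions:
21: 4
16: 3
31: 5
11: 2
4: 0
27: 1
28: 1
5: 0
Sum: 4 + 3 + 5 + 2 + 0 + 1 + 1 + 0 = 16

There are 16 inversions.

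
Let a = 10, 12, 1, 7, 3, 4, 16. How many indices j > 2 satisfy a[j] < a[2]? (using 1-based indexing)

4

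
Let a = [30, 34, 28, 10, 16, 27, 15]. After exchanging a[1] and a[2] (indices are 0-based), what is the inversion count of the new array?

Inversions: 15

Positions 1 and 2 hold 34 and 28; after swapping, the array is [30, 28, 34, 10, 16, 27, 15].
Count, for each position, how many later elements it exceeds:
30 → 28, 10, 16, 27, 15 → 5
28 → 10, 16, 27, 15 → 4
34 → 10, 16, 27, 15 → 4
10 → none → 0
16 → 15 → 1
27 → 15 → 1
15 → none → 0
Sum: 5 + 4 + 4 + 0 + 1 + 1 + 0 = 15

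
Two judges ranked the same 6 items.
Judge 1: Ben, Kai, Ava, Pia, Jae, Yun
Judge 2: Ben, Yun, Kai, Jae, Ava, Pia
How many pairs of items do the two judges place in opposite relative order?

There are 6 discordant pairs.

Assign each item its position (1..6) in the first ordering, then rewrite the second ordering as that position sequence:
positions: Ben→1, Kai→2, Ava→3, Pia→4, Jae→5, Yun→6
second ordering as positions: [1, 6, 2, 5, 3, 4]
Discordant pairs = inversions in this position sequence.
1: 0
6: 2, 5, 3, 4 → 4
2: 0
5: 3, 4 → 2
3: 0
4: 0
Total: 0 + 4 + 0 + 2 + 0 + 0 = 6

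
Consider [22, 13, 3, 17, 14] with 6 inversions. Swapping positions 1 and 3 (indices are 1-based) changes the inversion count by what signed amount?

-3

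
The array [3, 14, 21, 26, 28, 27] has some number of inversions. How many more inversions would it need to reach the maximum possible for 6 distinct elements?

14

Maximum inversions for 6 distinct elements is C(6, 2) = 6·5/2 = 15.
Current inversions — for each element, count later smaller elements:
3: 0
14: 0
21: 0
26: 0
28: 1
27: 0
Current total: 0 + 0 + 0 + 0 + 1 + 0 = 1
Shortfall: 15 − 1 = 14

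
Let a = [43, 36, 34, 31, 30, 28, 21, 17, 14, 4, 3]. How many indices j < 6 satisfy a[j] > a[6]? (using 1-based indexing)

5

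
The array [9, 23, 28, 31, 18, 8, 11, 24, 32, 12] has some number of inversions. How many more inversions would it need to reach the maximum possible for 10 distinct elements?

Maximum inversions for 10 distinct elements is C(10, 2) = 10·9/2 = 45.
Current inversions — for each element, count later smaller elements:
9: 1
23: 4
28: 5
31: 5
18: 3
8: 0
11: 0
24: 1
32: 1
12: 0
Current total: 1 + 4 + 5 + 5 + 3 + 0 + 0 + 1 + 1 + 0 = 20
Shortfall: 45 − 20 = 25

25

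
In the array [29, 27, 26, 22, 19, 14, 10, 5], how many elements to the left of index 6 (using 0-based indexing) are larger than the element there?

The element at index 6 is 10.
Elements before it: 29, 27, 26, 22, 19, 14
Those larger than 10: 29, 27, 26, 22, 19, 14

6 such elements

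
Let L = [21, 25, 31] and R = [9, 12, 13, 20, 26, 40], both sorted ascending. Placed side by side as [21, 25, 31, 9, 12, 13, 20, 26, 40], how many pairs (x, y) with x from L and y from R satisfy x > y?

13 split inversions

For each element r of the right run, count left-run elements greater than r:
r = 9: 21, 25, 31 → 3
r = 12: 21, 25, 31 → 3
r = 13: 21, 25, 31 → 3
r = 20: 21, 25, 31 → 3
r = 26: 31 → 1
r = 40: none → 0
Cross-inversions: 3 + 3 + 3 + 3 + 1 + 0 = 13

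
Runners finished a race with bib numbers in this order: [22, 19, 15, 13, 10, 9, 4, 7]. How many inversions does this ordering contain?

Element-by-element contributions:
22: 7
19: 6
15: 5
13: 4
10: 3
9: 2
4: 0
7: 0
Sum: 7 + 6 + 5 + 4 + 3 + 2 + 0 + 0 = 27

27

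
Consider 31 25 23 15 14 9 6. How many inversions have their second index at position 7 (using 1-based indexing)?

The element at index 7 is 6.
Elements before it: 31, 25, 23, 15, 14, 9
Those larger than 6: 31, 25, 23, 15, 14, 9

6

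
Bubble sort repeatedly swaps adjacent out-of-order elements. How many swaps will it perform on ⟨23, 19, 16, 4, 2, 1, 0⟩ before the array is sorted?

21 adjacent swaps

Minimum adjacent swaps = number of inversions (each swap of adjacent out-of-order elements removes one inversion and no swap can remove more).
Count inversions — for each element, later elements that are smaller:
23: 19, 16, 4, 2, 1, 0 → 6
19: 16, 4, 2, 1, 0 → 5
16: 4, 2, 1, 0 → 4
4: 2, 1, 0 → 3
2: 1, 0 → 2
1: 0 → 1
0: none → 0
Total inversions: 6 + 5 + 4 + 3 + 2 + 1 + 0 = 21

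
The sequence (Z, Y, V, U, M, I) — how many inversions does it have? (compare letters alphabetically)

Element-by-element contributions:
Z: 5
Y: 4
V: 3
U: 2
M: 1
I: 0
Sum: 5 + 4 + 3 + 2 + 1 + 0 = 15

Inversions: 15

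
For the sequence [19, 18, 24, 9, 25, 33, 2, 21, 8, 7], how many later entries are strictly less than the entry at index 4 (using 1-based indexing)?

3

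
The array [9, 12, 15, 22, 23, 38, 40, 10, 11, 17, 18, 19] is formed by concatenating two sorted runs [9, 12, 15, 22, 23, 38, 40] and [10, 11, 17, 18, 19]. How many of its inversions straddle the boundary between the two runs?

Count, for every r in R, how many entries of L exceed r:
r = 10: 12, 15, 22, 23, 38, 40 → 6
r = 11: 12, 15, 22, 23, 38, 40 → 6
r = 17: 22, 23, 38, 40 → 4
r = 18: 22, 23, 38, 40 → 4
r = 19: 22, 23, 38, 40 → 4
Cross-inversions: 6 + 6 + 4 + 4 + 4 = 24

24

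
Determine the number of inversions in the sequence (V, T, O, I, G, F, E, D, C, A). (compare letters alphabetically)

45

Sweep left to right; for each value list the smaller values that follow it:
V → T, O, I, G, F, E, D, C, A → 9
T → O, I, G, F, E, D, C, A → 8
O → I, G, F, E, D, C, A → 7
I → G, F, E, D, C, A → 6
G → F, E, D, C, A → 5
F → E, D, C, A → 4
E → D, C, A → 3
D → C, A → 2
C → A → 1
A → none → 0
Sum: 9 + 8 + 7 + 6 + 5 + 4 + 3 + 2 + 1 + 0 = 45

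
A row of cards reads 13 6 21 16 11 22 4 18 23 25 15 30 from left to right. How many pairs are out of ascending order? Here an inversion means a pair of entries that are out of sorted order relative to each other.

Count, for each position, how many later elements it exceeds:
13: 3
6: 1
21: 5
16: 3
11: 1
22: 3
4: 0
18: 1
23: 1
25: 1
15: 0
30: 0
Sum: 3 + 1 + 5 + 3 + 1 + 3 + 0 + 1 + 1 + 1 + 0 + 0 = 19

Inversions: 19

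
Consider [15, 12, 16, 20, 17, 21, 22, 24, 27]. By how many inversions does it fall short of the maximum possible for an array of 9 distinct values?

34

Maximum inversions for 9 distinct elements is C(9, 2) = 9·8/2 = 36.
Current inversions — for each element, count later smaller elements:
15: 1
12: 0
16: 0
20: 1
17: 0
21: 0
22: 0
24: 0
27: 0
Current total: 1 + 0 + 0 + 1 + 0 + 0 + 0 + 0 + 0 = 2
Shortfall: 36 − 2 = 34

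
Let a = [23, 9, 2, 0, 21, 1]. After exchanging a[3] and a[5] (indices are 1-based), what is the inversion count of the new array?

12

Positions 3 and 5 hold 2 and 21; after swapping, the array is [23, 9, 21, 0, 2, 1].
For each element, count later entries that are smaller:
23: 5
9: 3
21: 3
0: 0
2: 1
1: 0
Sum: 5 + 3 + 3 + 0 + 1 + 0 = 12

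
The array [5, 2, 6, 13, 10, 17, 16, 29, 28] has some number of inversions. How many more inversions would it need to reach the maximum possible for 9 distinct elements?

32 inversions short

Maximum inversions for 9 distinct elements is C(9, 2) = 9·8/2 = 36.
Current inversions — for each element, count later smaller elements:
5: 1
2: 0
6: 0
13: 1
10: 0
17: 1
16: 0
29: 1
28: 0
Current total: 1 + 0 + 0 + 1 + 0 + 1 + 0 + 1 + 0 = 4
Shortfall: 36 − 4 = 32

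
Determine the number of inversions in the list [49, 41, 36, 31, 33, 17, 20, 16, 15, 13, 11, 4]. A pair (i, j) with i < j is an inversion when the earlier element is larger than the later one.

Out-of-order pairs: 64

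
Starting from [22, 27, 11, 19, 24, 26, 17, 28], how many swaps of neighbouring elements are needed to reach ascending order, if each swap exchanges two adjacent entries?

11 swaps

Minimum adjacent swaps = number of inversions (each swap of adjacent out-of-order elements removes one inversion and no swap can remove more).
Count inversions — for each element, later elements that are smaller:
22: 11, 19, 17 → 3
27: 11, 19, 24, 26, 17 → 5
11: none → 0
19: 17 → 1
24: 17 → 1
26: 17 → 1
17: none → 0
28: none → 0
Total inversions: 3 + 5 + 0 + 1 + 1 + 1 + 0 + 0 = 11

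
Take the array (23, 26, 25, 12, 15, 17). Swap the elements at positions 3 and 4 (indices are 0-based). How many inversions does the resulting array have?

11 inversions

Positions 3 and 4 hold 12 and 15; after swapping, the array is [23, 26, 25, 15, 12, 17].
Element-by-element contributions:
23 → 15, 12, 17 → 3
26 → 25, 15, 12, 17 → 4
25 → 15, 12, 17 → 3
15 → 12 → 1
12 → none → 0
17 → none → 0
Sum: 3 + 4 + 3 + 1 + 0 + 0 = 11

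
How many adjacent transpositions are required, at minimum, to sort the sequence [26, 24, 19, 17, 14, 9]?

15

Each adjacent swap fixes exactly one inversion, so the minimum swap count equals the number of inversions.
Count inversions — for each element, later elements that are smaller:
26: 24, 19, 17, 14, 9 → 5
24: 19, 17, 14, 9 → 4
19: 17, 14, 9 → 3
17: 14, 9 → 2
14: 9 → 1
9: none → 0
Total inversions: 5 + 4 + 3 + 2 + 1 + 0 = 15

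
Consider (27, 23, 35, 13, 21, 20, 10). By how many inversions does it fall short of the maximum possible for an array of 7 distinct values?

Maximum inversions for 7 distinct elements is C(7, 2) = 7·6/2 = 21.
Current inversions — for each element, count later smaller elements:
27: 5
23: 4
35: 4
13: 1
21: 2
20: 1
10: 0
Current total: 5 + 4 + 4 + 1 + 2 + 1 + 0 = 17
Shortfall: 21 − 17 = 4

4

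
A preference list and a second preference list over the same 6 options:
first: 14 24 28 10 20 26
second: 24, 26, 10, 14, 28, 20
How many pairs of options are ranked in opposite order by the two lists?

7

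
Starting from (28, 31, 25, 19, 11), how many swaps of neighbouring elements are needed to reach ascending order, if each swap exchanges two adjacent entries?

9

The minimum number of adjacent swaps to sort an array equals its inversion count, since every such swap removes exactly one inversion.
Count inversions — for each element, later elements that are smaller:
28: 25, 19, 11 → 3
31: 25, 19, 11 → 3
25: 19, 11 → 2
19: 11 → 1
11: none → 0
Total inversions: 3 + 3 + 2 + 1 + 0 = 9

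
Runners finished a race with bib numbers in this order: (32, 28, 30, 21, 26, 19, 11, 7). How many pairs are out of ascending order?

Inversions: 26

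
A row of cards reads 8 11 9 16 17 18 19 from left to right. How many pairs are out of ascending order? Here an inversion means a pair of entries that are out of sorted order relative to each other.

1

Listing every pair i<j with a[i]>a[j] (using 1-based positions):
(2,3): 11 > 9
That's 1 pair.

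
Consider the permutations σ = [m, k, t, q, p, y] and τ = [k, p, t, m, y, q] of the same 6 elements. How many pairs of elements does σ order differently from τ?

Assign each item its position (1..6) in the first ordering, then rewrite the second ordering as that position sequence:
positions: m→1, k→2, t→3, q→4, p→5, y→6
second ordering as positions: [2, 5, 3, 1, 6, 4]
Discordant pairs = inversions in this position sequence.
2: 1 → 1
5: 3, 1, 4 → 3
3: 1 → 1
1: 0
6: 4 → 1
4: 0
Total: 1 + 3 + 1 + 0 + 1 + 0 = 6

There are 6 discordant pairs.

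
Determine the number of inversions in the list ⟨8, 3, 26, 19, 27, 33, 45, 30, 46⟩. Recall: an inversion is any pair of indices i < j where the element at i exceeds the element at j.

4

For each element, count later entries that are smaller:
8 → 3 → 1
3 → none → 0
26 → 19 → 1
19 → none → 0
27 → none → 0
33 → 30 → 1
45 → 30 → 1
30 → none → 0
46 → none → 0
Sum: 1 + 0 + 1 + 0 + 0 + 1 + 1 + 0 + 0 = 4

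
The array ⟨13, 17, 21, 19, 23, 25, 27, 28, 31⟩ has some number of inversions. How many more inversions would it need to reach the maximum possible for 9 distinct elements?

35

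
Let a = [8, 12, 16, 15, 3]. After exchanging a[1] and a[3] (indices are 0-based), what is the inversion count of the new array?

6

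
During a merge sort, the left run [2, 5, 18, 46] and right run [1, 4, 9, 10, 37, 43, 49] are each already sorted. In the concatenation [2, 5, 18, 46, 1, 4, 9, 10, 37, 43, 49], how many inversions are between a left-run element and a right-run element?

For each element r of the right run, count left-run elements greater than r:
r = 1: 2, 5, 18, 46 → 4
r = 4: 5, 18, 46 → 3
r = 9: 18, 46 → 2
r = 10: 18, 46 → 2
r = 37: 46 → 1
r = 43: 46 → 1
r = 49: none → 0
Cross-inversions: 4 + 3 + 2 + 2 + 1 + 1 + 0 = 13

13 split inversions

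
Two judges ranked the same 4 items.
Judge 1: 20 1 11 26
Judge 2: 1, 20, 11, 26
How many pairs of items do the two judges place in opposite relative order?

Assign each item its position (1..4) in the first ordering, then rewrite the second ordering as that position sequence:
positions: 20→1, 1→2, 11→3, 26→4
second ordering as positions: [2, 1, 3, 4]
Discordant pairs = inversions in this position sequence.
2: 1 → 1
1: 0
3: 0
4: 0
Total: 1 + 0 + 0 + 0 = 1

1 discordant pair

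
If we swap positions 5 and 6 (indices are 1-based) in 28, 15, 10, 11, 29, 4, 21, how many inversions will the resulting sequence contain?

There are 11 inversions.

Positions 5 and 6 hold 29 and 4; after swapping, the array is [28, 15, 10, 11, 4, 29, 21].
For each element, count later entries that are smaller:
28 → 15, 10, 11, 4, 21 → 5
15 → 10, 11, 4 → 3
10 → 4 → 1
11 → 4 → 1
4 → none → 0
29 → 21 → 1
21 → none → 0
Sum: 5 + 3 + 1 + 1 + 0 + 1 + 0 = 11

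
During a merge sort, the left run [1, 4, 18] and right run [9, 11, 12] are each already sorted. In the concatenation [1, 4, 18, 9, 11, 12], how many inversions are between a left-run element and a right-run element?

3

Take each right-half value and tally the left-half values above it:
r = 9: 18 → 1
r = 11: 18 → 1
r = 12: 18 → 1
Cross-inversions: 1 + 1 + 1 = 3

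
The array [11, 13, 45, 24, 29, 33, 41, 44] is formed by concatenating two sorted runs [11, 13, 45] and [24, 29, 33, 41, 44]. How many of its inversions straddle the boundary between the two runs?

Split inversions: 5

For each element r of the right run, count left-run elements greater than r:
r = 24: 45 → 1
r = 29: 45 → 1
r = 33: 45 → 1
r = 41: 45 → 1
r = 44: 45 → 1
Cross-inversions: 1 + 1 + 1 + 1 + 1 = 5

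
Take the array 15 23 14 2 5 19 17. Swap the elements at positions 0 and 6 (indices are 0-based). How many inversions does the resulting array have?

12 inversions

Positions 0 and 6 hold 15 and 17; after swapping, the array is [17, 23, 14, 2, 5, 19, 15].
Sweep left to right; for each value list the smaller values that follow it:
17 → 14, 2, 5, 15 → 4
23 → 14, 2, 5, 19, 15 → 5
14 → 2, 5 → 2
2 → none → 0
5 → none → 0
19 → 15 → 1
15 → none → 0
Sum: 4 + 5 + 2 + 0 + 0 + 1 + 0 = 12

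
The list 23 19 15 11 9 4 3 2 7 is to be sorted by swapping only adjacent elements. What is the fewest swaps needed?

33

The minimum number of adjacent swaps to sort an array equals its inversion count, since every such swap removes exactly one inversion.
Count inversions — for each element, later elements that are smaller:
23: 19, 15, 11, 9, 4, 3, 2, 7 → 8
19: 15, 11, 9, 4, 3, 2, 7 → 7
15: 11, 9, 4, 3, 2, 7 → 6
11: 9, 4, 3, 2, 7 → 5
9: 4, 3, 2, 7 → 4
4: 3, 2 → 2
3: 2 → 1
2: none → 0
7: none → 0
Total inversions: 8 + 7 + 6 + 5 + 4 + 2 + 1 + 0 + 0 = 33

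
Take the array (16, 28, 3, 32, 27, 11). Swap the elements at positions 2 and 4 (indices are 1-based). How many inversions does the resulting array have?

Positions 2 and 4 hold 28 and 32; after swapping, the array is [16, 32, 3, 28, 27, 11].
Count, for each position, how many later elements it exceeds:
16: 2
32: 4
3: 0
28: 2
27: 1
11: 0
Sum: 2 + 4 + 0 + 2 + 1 + 0 = 9

Inversions: 9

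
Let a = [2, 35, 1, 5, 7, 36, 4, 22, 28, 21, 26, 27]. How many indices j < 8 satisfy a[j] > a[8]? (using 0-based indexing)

2

The element at index 8 is 28.
Elements before it: 2, 35, 1, 5, 7, 36, 4, 22
Those larger than 28: 35, 36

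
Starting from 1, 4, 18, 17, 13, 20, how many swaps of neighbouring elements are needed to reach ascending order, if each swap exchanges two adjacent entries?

Each adjacent swap fixes exactly one inversion, so the minimum swap count equals the number of inversions.
Count inversions — for each element, later elements that are smaller:
1: none → 0
4: none → 0
18: 17, 13 → 2
17: 13 → 1
13: none → 0
20: none → 0
Total inversions: 0 + 0 + 2 + 1 + 0 + 0 = 3

3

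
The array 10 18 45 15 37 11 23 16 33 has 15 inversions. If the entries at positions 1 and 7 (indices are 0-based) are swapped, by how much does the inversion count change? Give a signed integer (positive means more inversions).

-1

Positions 1 and 7 hold 18 and 16; after swapping, the array is [10, 16, 45, 15, 37, 11, 23, 18, 33].
Element-by-element contributions:
10 → none → 0
16 → 15, 11 → 2
45 → 15, 37, 11, 23, 18, 33 → 6
15 → 11 → 1
37 → 11, 23, 18, 33 → 4
11 → none → 0
23 → 18 → 1
18 → none → 0
33 → none → 0
Sum: 0 + 2 + 6 + 1 + 4 + 0 + 1 + 0 + 0 = 14
Change: 14 − 15 = -1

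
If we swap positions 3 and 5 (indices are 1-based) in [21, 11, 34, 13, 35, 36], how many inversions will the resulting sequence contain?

There are 4 inversions.

Positions 3 and 5 hold 34 and 35; after swapping, the array is [21, 11, 35, 13, 34, 36].
Element-by-element contributions:
21 → 11, 13 → 2
11 → none → 0
35 → 13, 34 → 2
13 → none → 0
34 → none → 0
36 → none → 0
Sum: 2 + 0 + 2 + 0 + 0 + 0 = 4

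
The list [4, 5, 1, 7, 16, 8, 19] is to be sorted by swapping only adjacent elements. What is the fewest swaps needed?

Each adjacent swap fixes exactly one inversion, so the minimum swap count equals the number of inversions.
Count inversions — for each element, later elements that are smaller:
4: 1 → 1
5: 1 → 1
1: none → 0
7: none → 0
16: 8 → 1
8: none → 0
19: none → 0
Total inversions: 1 + 1 + 0 + 0 + 1 + 0 + 0 = 3

Adjacent swaps: 3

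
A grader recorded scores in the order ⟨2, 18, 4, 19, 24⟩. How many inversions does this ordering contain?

1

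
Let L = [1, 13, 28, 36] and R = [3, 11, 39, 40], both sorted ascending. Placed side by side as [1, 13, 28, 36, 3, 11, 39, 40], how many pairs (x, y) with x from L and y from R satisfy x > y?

Take each right-half value and tally the left-half values above it:
r = 3: 13, 28, 36 → 3
r = 11: 13, 28, 36 → 3
r = 39: none → 0
r = 40: none → 0
Cross-inversions: 3 + 3 + 0 + 0 = 6

6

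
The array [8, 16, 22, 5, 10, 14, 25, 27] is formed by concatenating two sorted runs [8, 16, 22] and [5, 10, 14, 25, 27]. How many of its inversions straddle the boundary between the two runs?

7

Count, for every r in R, how many entries of L exceed r:
r = 5: 8, 16, 22 → 3
r = 10: 16, 22 → 2
r = 14: 16, 22 → 2
r = 25: none → 0
r = 27: none → 0
Cross-inversions: 3 + 2 + 2 + 0 + 0 = 7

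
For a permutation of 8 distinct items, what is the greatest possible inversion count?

There are 28 inversions.

The maximum occurs when the array is in strictly decreasing order: every one of the C(8, 2) pairs is inverted.
C(8, 2) = 8·7/2 = 28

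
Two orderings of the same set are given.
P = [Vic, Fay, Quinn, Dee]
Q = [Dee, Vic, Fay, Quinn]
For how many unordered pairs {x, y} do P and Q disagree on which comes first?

Assign each item its position (1..4) in the first ordering, then rewrite the second ordering as that position sequence:
positions: Vic→1, Fay→2, Quinn→3, Dee→4
second ordering as positions: [4, 1, 2, 3]
Discordant pairs = inversions in this position sequence.
4: 1, 2, 3 → 3
1: 0
2: 0
3: 0
Total: 3 + 0 + 0 + 0 = 3

There are 3 disagreeing pairs.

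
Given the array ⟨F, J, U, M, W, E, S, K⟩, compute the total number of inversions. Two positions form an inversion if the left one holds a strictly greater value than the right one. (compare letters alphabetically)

Inversions: 12

Element-by-element contributions:
F → E → 1
J → E → 1
U → M, E, S, K → 4
M → E, K → 2
W → E, S, K → 3
E → none → 0
S → K → 1
K → none → 0
Sum: 1 + 1 + 4 + 2 + 3 + 0 + 1 + 0 = 12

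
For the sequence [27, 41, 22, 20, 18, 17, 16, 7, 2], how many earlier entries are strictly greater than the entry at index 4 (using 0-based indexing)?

The element at index 4 is 18.
Elements before it: 27, 41, 22, 20
Those larger than 18: 27, 41, 22, 20

4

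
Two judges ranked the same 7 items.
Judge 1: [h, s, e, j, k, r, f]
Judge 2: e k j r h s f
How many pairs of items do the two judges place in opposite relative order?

9

Assign each item its position (1..7) in the first ordering, then rewrite the second ordering as that position sequence:
positions: h→1, s→2, e→3, j→4, k→5, r→6, f→7
second ordering as positions: [3, 5, 4, 6, 1, 2, 7]
Discordant pairs = inversions in this position sequence.
3: 1, 2 → 2
5: 4, 1, 2 → 3
4: 1, 2 → 2
6: 1, 2 → 2
1: 0
2: 0
7: 0
Total: 2 + 3 + 2 + 2 + 0 + 0 + 0 = 9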